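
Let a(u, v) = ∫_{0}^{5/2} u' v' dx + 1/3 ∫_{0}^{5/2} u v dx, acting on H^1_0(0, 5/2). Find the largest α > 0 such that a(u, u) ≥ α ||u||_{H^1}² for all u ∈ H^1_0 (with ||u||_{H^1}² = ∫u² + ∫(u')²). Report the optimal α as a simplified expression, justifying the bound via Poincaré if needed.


α = (25 + 12*π^2)/(3*(25 + 4*π^2))

Coercivity of a(·,·) on H^1_0(0, 5/2) means a(u, u) ≥ α ||u||_{H^1}² for every u ∈ H^1_0.
The interval has length L = 5/2, and Poincaré/coercivity depend only on L. Here a(u, u) = ∫(u')² + (1/3)·∫u².
Here 0 < c = 1/3 < 1. The condition a(u,u) ≥ α||u||_{H^1}² reads (1−α)∫(u')² ≥ (α−c)∫u². Any admissible α is ≤ 1 (rapidly oscillating u have ∫u²/∫(u')² → 0), and α = 1 would force 0 ≥ (1−c)∫u², impossible since c < 1; so 1−α > 0. By the sharp Poincaré inequality on H^1_0 of an interval of length L, ∫(u')² ≥ (π/L)²∫u² with equality for the first sine mode sin(π(x−x₀)/L) (x₀ the left endpoint), so the inequality holds for all u iff (1−α)(π/L)² ≥ α − c, i.e. α ≤ ((π/L)² + c)/((π/L)² + 1) = (1 + c(L/π)²)/(1 + (L/π)²). With (π/L)² = 4*π^2/25 and c = 1/3, the largest admissible constant is α = ((π/L)² + c)/((π/L)² + 1).
Simplifying, α = (25 + 12*π^2)/(3*(25 + 4*π^2)).


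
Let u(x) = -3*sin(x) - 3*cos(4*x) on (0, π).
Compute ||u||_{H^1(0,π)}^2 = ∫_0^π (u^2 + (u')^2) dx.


||u||_{H^1(0,π)}^2 = -204/5 + 171*π/2

u'(x) = 12*sin(4*x) - 3*cos(x).
Expand u² and (u')² and integrate term by term on (0, π), using: for integers n ≥ 1, ∫_0^π sin²(nx) dx = ∫_0^π cos²(nx) dx = π/2; for n ≠ n', ∫_0^π sin(nx)sin(n'x) dx = ∫_0^π cos(nx)cos(n'x) dx = 0; and by product-to-sum, ∫_0^π sin(nx)cos(n'x) dx = ½∫_0^π [sin((n+n')x) + sin((n−n')x)] dx, which is 0 when n+n' is even and 2n/(n²−n'²) when n+n' is odd (it need not vanish on (0, π)).
  u² squared terms: (-3)²·∫cos(4x)² dx = 9·π/2 = 9*π/2;  (-3)²·∫sin(x)² dx = 9·π/2 = 9*π/2.
  u² cross terms: 2·(-3)·(-3)·∫cos(4x)·sin(x) dx = 18·(-2/15) = -12/5.
  So ∫_0^π u² dx = 9*π/2 + 9*π/2 − 12/5 = -12/5 + 9*π.
  (u')² squared terms: (-3)²·∫cos(x)² dx = 9·π/2 = 9*π/2;  (12)²·∫sin(4x)² dx = 144·π/2 = 72*π.
  (u')² cross terms: 2·(-3)·(12)·∫cos(x)·sin(4x) dx = -72·(8/15) = -192/5.
  So ∫_0^π (u')² dx = 9*π/2 + 72*π − 192/5 = -192/5 + 153*π/2.
||u||_{H^1}^2 = (-12/5 + 9*π) + (-192/5 + 153*π/2) = -204/5 + 171*π/2.


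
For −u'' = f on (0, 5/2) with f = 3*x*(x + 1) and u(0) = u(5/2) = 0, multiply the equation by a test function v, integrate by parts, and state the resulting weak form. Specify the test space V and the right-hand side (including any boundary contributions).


V = H^1_0(0, 5/2) (so v(0) = v(5/2) = 0); weak form: ∫_0^5/2 u'v' dx = ∫_0^5/2 (3*x*(x + 1)) v dx for all v ∈ V.

Multiply both sides by a test function v and integrate from 0 to 5/2:
  ∫_0^5/2 −u''(x) v(x) dx = ∫_0^5/2 f(x) v(x) dx.
Integrate the LHS by parts once:
  ∫_0^5/2 −u'' v dx = −[u'(x) v(x)]_0^5/2 + ∫_0^5/2 u'(x) v'(x) dx.
Thus ∫_0^5/2 u'(x) v'(x) dx = ∫_0^5/2 f(x) v(x) dx + [u'(x) v(x)]_0^5/2.
Choose V so that boundary terms are either known or forced to vanish.
u is Dirichlet: u(0) = u(5/2) = 0. Let V = H^1_0(0, 5/2); then v(0) = v(5/2) = 0, and [u' v]_0^5/2 = 0.
Weak formulation: find u (satisfying any essential BC) such that ∫_0^5/2 u'(x) v'(x) dx = ∫_0^5/2 f v dx for all v ∈ V.
Substituting f(x) = 3*x*(x + 1), the right-hand side is ∫_0^5/2 (3*x*(x + 1)) v dx.


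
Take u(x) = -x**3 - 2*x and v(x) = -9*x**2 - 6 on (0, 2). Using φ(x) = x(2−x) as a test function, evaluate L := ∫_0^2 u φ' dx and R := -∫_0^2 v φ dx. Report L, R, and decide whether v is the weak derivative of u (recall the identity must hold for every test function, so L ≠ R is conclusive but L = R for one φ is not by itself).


LHS = 112/15, RHS = 112/5. No, v is not the weak derivative of u.

u(x) = -x**3 - 2*x, classical derivative u'(x) = -3*x**2 - 2.
φ(x) = x(2−x), so φ'(x) = 2 - 2*x.
Note φ(0) = φ(2) = 0, so the boundary term u·φ vanishes.
LHS = ∫_0^2 u(x) φ'(x) dx = ∫_0^2 (2*x^4 - 2*x^3 + 4*x^2 - 4*x) dx. Term by term:
  ∫_0^2 2*x^4 dx = 64/5;  ∫_0^2 -2*x^3 dx = -8;  ∫_0^2 4*x^2 dx = 32/3;
  ∫_0^2 -4*x dx = -8.
Sum: 64/5 − 8 + 32/3 − 8 = 112/15.
So LHS = 112/15.
∫_0^2 v(x) φ(x) dx = ∫_0^2 (9*x^4 - 18*x^3 + 6*x^2 - 12*x) dx. Term by term:
  ∫_0^2 9*x^4 dx = 288/5;  ∫_0^2 -18*x^3 dx = -72;  ∫_0^2 6*x^2 dx = 16;
  ∫_0^2 -12*x dx = -24.
Sum: 288/5 − 72 + 16 − 24 = -112/5.
So RHS = -∫_0^2 v(x) φ(x) dx = 112/5.
LHS − RHS = -224/15 ≠ 0, so the identity fails.
(For a valid weak derivative the identity must hold for EVERY test function, in particular this one. The failure shows v is NOT the weak derivative of u.)
Correct weak derivative would be u'(x) = -3*x**2 - 2.


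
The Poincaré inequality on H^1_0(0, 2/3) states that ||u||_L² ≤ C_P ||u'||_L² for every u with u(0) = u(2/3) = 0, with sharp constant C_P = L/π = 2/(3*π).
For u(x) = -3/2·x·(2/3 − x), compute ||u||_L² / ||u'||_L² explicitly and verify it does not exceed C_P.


||u||_L² / ||u'||_L² = sqrt(10)/15 < C_P = 2/(3*π).

u(x) = -3/2·x·(2/3 − x), so u'(x) = 3*x - 1.
u(x) = -3/2·x·(2/3 − x) vanishes at x = 0 and x = 2/3, so u ∈ H^1_0(0, 2/3). Differentiate via the product rule and integrate the resulting polynomials term by term.
  ∫_0^2/3 u² dx = ∫_0^2/3 (9*x^4/4 - 3*x^3 + x^2) dx. Term by term:
    ∫_0^2/3 9*x^4/4 dx = 8/135;  ∫_0^2/3 -3*x^3 dx = -4/27;  ∫_0^2/3 x^2 dx = 8/81.
  Sum: 8/135 − 4/27 + 8/81 = 4/405.
  ∫_0^2/3 (u')² dx = ∫_0^2/3 (9*x^2 - 6*x + 1) dx. Term by term:
    ∫_0^2/3 9*x^2 dx = 8/9;  ∫_0^2/3 -6*x dx = -4/3;  ∫_0^2/3 1 dx = 2/3.
  Sum: 8/9 − 4/3 + 2/3 = 2/9.
∫_0^2/3 u² dx = 4/405, so ||u||_L² = 2*sqrt(5)/45.
∫_0^2/3 (u')² dx = 2/9, so ||u'||_L² = sqrt(2)/3.
Ratio ||u||_L² / ||u'||_L² = sqrt(10)/15.
Sharp Poincaré constant on H^1_0(0, 2/3) is C_P = L/π = 2/(3*π), achieved by sin(3*π/2·x).
A polynomial bump cannot attain the sharp Poincaré constant (only the first sine eigenfunction does), so the ratio is strictly less than C_P, consistent with ||u||_L² ≤ C_P ||u'||_L².


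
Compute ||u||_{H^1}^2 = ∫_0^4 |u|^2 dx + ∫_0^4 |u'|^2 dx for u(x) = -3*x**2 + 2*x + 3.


||u||_{H^1}^2 = 22508/15

The H^1 norm (squared) on an interval (0, L) is
  ||u||_{H^1}^2 = ∫_0^L u(x)^2 dx + ∫_0^L u'(x)^2 dx.
Compute u'(x) = 2 - 6*x.
Then u(x)^2 = 9*x**4 - 12*x**3 - 14*x**2 + 12*x + 9 and u'(x)^2 = 36*x**2 - 24*x + 4.
Integrate each monomial from 0 to 4 using ∫_0^4 c·x^n dx = c·4^(n+1)/(n+1):
  ∫_0^4 u(x)^2 dx = ∫_0^4 (9*x^4 - 12*x^3 - 14*x^2 + 12*x + 9) dx. Term by term:
    ∫_0^4 9*x^4 dx = 9216/5;  ∫_0^4 -12*x^3 dx = -768;  ∫_0^4 -14*x^2 dx = -896/3;
    ∫_0^4 12*x dx = 96;  ∫_0^4 9 dx = 36.
  Sum: 9216/5 − 768 − 896/3 + 96 + 36 = 13628/15.
  ∫_0^4 u'(x)^2 dx = ∫_0^4 (36*x^2 - 24*x + 4) dx. Term by term:
    ∫_0^4 36*x^2 dx = 768;  ∫_0^4 -24*x dx = -192;  ∫_0^4 4 dx = 16.
  Sum: 768 − 192 + 16 = 592.
Adding: ||u||_{H^1}^2 = 13628/15 + 592 = 22508/15.


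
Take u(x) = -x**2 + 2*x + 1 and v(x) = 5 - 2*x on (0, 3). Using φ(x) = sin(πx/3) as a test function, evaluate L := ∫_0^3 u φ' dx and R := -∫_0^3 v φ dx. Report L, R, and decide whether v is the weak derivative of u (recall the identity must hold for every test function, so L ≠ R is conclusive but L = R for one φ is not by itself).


LHS = 6/π, RHS = -12/π. No, v is not the weak derivative of u.

u(x) = -x**2 + 2*x + 1, classical derivative u'(x) = 2 - 2*x.
φ(x) = sin(πx/3), so φ'(x) = π*cos(π*x/3)/3.
Note φ(0) = φ(3) = 0, so the boundary term u·φ vanishes.
LHS = ∫_0^3 u(x) φ'(x) dx = ∫_0^3 (-π*x^2*cos(π*x/3)/3 + 2*π*x*cos(π*x/3)/3 + π*cos(π*x/3)/3) dx. Term by term:
  ∫_0^3 π*cos(π*x/3)/3 dx = 0;  ∫_0^3 -π*x^2*cos(π*x/3)/3 dx = 18/π;  ∫_0^3 2*π*x*cos(π*x/3)/3 dx = -12/π.
Sum: 0 + 18/π − 12/π = 6/π.
So LHS = 6/π.
∫_0^3 v(x) φ(x) dx = ∫_0^3 (-2*x*sin(π*x/3) + 5*sin(π*x/3)) dx. Term by term:
  ∫_0^3 5*sin(π*x/3) dx = 30/π;  ∫_0^3 -2*x*sin(π*x/3) dx = -18/π.
Sum: 30/π − 18/π = 12/π.
So RHS = -∫_0^3 v(x) φ(x) dx = -12/π.
LHS − RHS = 18/π ≠ 0, so the identity fails.
(For a valid weak derivative the identity must hold for EVERY test function, in particular this one. The failure shows v is NOT the weak derivative of u.)
Correct weak derivative would be u'(x) = 2 - 2*x.


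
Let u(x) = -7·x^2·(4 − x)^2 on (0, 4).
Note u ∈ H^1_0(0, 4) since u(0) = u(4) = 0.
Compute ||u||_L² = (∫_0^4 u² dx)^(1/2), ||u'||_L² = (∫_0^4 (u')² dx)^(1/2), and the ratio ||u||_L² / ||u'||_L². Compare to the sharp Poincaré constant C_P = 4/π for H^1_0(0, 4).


||u||_L² / ||u'||_L² = 2*sqrt(3)/3 < C_P = 4/π.

u(x) = -7·x^2·(4 − x)^2, so u'(x) = 28*x*(-x^2 + 6*x - 8).
u(x) = -7·x^2·(4 − x)^2 vanishes at x = 0 and x = 4, so u ∈ H^1_0(0, 4). Differentiate via the product rule and integrate the resulting polynomials term by term.
  ∫_0^4 u² dx = ∫_0^4 (49*x^8 - 784*x^7 + 4704*x^6 - 12544*x^5 + 12544*x^4) dx. Term by term:
    ∫_0^4 49*x^8 dx = 12845056/9;  ∫_0^4 -784*x^7 dx = -6422528;  ∫_0^4 4704*x^6 dx = 11010048;
    ∫_0^4 -12544*x^5 dx = -25690112/3;  ∫_0^4 12544*x^4 dx = 12845056/5.
  Sum: 12845056/9 − 6422528 + 11010048 − 25690112/3 + 12845056/5 = 917504/45.
  ∫_0^4 (u')² dx = ∫_0^4 (784*x^6 - 9408*x^5 + 40768*x^4 - 75264*x^3 + 50176*x^2) dx. Term by term:
    ∫_0^4 784*x^6 dx = 1835008;  ∫_0^4 -9408*x^5 dx = -6422528;  ∫_0^4 40768*x^4 dx = 41746432/5;
    ∫_0^4 -75264*x^3 dx = -4816896;  ∫_0^4 50176*x^2 dx = 3211264/3.
  Sum: 1835008 − 6422528 + 41746432/5 − 4816896 + 3211264/3 = 229376/15.
∫_0^4 u² dx = 917504/45, so ||u||_L² = 256*sqrt(70)/15.
∫_0^4 (u')² dx = 229376/15, so ||u'||_L² = 128*sqrt(210)/15.
Ratio ||u||_L² / ||u'||_L² = 2*sqrt(3)/3.
Sharp Poincaré constant on H^1_0(0, 4) is C_P = L/π = 4/π, achieved by sin(π/4·x).
A polynomial bump cannot attain the sharp Poincaré constant (only the first sine eigenfunction does), so the ratio is strictly less than C_P, consistent with ||u||_L² ≤ C_P ||u'||_L².


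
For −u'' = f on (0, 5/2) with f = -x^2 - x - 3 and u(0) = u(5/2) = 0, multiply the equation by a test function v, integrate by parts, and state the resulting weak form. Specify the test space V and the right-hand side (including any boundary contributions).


V = H^1_0(0, 5/2) (so v(0) = v(5/2) = 0); weak form: ∫_0^5/2 u'v' dx = ∫_0^5/2 (-x^2 - x - 3) v dx for all v ∈ V.

Multiply both sides by a test function v and integrate from 0 to 5/2:
  ∫_0^5/2 −u''(x) v(x) dx = ∫_0^5/2 f(x) v(x) dx.
Integrate the LHS by parts once:
  ∫_0^5/2 −u'' v dx = −[u'(x) v(x)]_0^5/2 + ∫_0^5/2 u'(x) v'(x) dx.
Thus ∫_0^5/2 u'(x) v'(x) dx = ∫_0^5/2 f(x) v(x) dx + [u'(x) v(x)]_0^5/2.
Choose V so that boundary terms are either known or forced to vanish.
u is Dirichlet: u(0) = u(5/2) = 0. Let V = H^1_0(0, 5/2); then v(0) = v(5/2) = 0, and [u' v]_0^5/2 = 0.
Weak formulation: find u (satisfying any essential BC) such that ∫_0^5/2 u'(x) v'(x) dx = ∫_0^5/2 f v dx for all v ∈ V.
Substituting f(x) = -x^2 - x - 3, the right-hand side is ∫_0^5/2 (-x^2 - x - 3) v dx.


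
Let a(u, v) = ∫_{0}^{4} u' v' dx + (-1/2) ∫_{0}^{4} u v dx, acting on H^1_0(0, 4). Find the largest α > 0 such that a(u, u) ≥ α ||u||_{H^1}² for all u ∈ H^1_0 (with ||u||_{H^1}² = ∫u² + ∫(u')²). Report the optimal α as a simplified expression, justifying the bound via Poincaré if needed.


α = (-8 + π^2)/(π^2 + 16)

Coercivity of a(·,·) on H^1_0(0, 4) means a(u, u) ≥ α ||u||_{H^1}² for every u ∈ H^1_0.
The interval has length L = 4, and Poincaré/coercivity depend only on L. Here a(u, u) = ∫(u')² + (-1/2)·∫u².
Here c = -1/2 < 0 with |c| < (π/L)² = π^2/16, so coercivity still holds. The condition a(u,u) ≥ α||u||_{H^1}² reads (1−α)∫(u')² ≥ (α−c)∫u². Any admissible α is ≤ 1 (rapidly oscillating u have ∫u²/∫(u')² → 0), and α = 1 would force 0 ≥ (1−c)∫u², impossible since c < 1; so 1−α > 0. By the sharp Poincaré inequality on H^1_0 of an interval of length L, ∫(u')² ≥ (π/L)²∫u² with equality for the first sine mode sin(π(x−x₀)/L) (x₀ the left endpoint), so the inequality holds for all u iff (1−α)(π/L)² ≥ α − c, i.e. α ≤ ((π/L)² + c)/((π/L)² + 1) = (1 + c(L/π)²)/(1 + (L/π)²). (Direct route, valid since c ≤ 0: Poincaré gives c∫u² ≥ c(L/π)²∫(u')², so a(u,u) ≥ (1 + c(L/π)²)∫(u')², while ||u||_{H^1}² ≤ (1 + (L/π)²)∫(u')²; dividing yields the same α.) With (π/L)² = π^2/16 and c = -1/2, the largest admissible constant is α = ((π/L)² + c)/((π/L)² + 1).
Simplifying, α = (-8 + π^2)/(π^2 + 16).


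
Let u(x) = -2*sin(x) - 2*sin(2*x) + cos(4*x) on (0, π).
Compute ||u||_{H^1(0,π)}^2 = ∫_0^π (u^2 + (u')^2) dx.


||u||_{H^1(0,π)}^2 = 136/15 + 45*π/2

u'(x) = -4*sin(4*x) - 2*cos(x) - 4*cos(2*x).
Expand u² and (u')² and integrate term by term on (0, π), using: for integers n ≥ 1, ∫_0^π sin²(nx) dx = ∫_0^π cos²(nx) dx = π/2; for n ≠ n', ∫_0^π sin(nx)sin(n'x) dx = ∫_0^π cos(nx)cos(n'x) dx = 0; and by product-to-sum, ∫_0^π sin(nx)cos(n'x) dx = ½∫_0^π [sin((n+n')x) + sin((n−n')x)] dx, which is 0 when n+n' is even and 2n/(n²−n'²) when n+n' is odd (it need not vanish on (0, π)).
  u² squared terms: (-2)²·∫sin(x)² dx = 4·π/2 = 2*π;  (-2)²·∫sin(2x)² dx = 4·π/2 = 2*π;  (1)²·∫cos(4x)² dx = 1·π/2 = π/2.
  u² cross terms: 2·(-2)·(-2)·∫sin(x)·sin(2x) dx = 8·(0) = 0;  2·(-2)·(1)·∫sin(x)·cos(4x) dx = -4·(-2/15) = 8/15;  2·(-2)·(1)·∫sin(2x)·cos(4x) dx = -4·(0) = 0.
  So ∫_0^π u² dx = 2*π + 2*π + π/2 + 0 + 8/15 + 0 = 8/15 + 9*π/2.
  (u')² squared terms: (-4)²·∫cos(2x)² dx = 16·π/2 = 8*π;  (-4)²·∫sin(4x)² dx = 16·π/2 = 8*π;  (-2)²·∫cos(x)² dx = 4·π/2 = 2*π.
  (u')² cross terms: 2·(-4)·(-4)·∫cos(2x)·sin(4x) dx = 32·(0) = 0;  2·(-4)·(-2)·∫cos(2x)·cos(x) dx = 16·(0) = 0;  2·(-4)·(-2)·∫sin(4x)·cos(x) dx = 16·(8/15) = 128/15.
  So ∫_0^π (u')² dx = 8*π + 8*π + 2*π + 0 + 0 + 128/15 = 128/15 + 18*π.
||u||_{H^1}^2 = (8/15 + 9*π/2) + (128/15 + 18*π) = 136/15 + 45*π/2.


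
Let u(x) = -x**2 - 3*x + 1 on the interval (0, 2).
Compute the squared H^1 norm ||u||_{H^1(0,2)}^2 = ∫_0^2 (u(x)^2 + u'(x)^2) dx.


||u||_{H^1}^2 = 1376/15

The H^1 norm (squared) on an interval (0, L) is
  ||u||_{H^1}^2 = ∫_0^L u(x)^2 dx + ∫_0^L u'(x)^2 dx.
Compute u'(x) = -2*x - 3.
Then u(x)^2 = x**4 + 6*x**3 + 7*x**2 - 6*x + 1 and u'(x)^2 = 4*x**2 + 12*x + 9.
Integrate each monomial from 0 to 2 using ∫_0^2 c·x^n dx = c·2^(n+1)/(n+1):
  ∫_0^2 u(x)^2 dx = ∫_0^2 (x^4 + 6*x^3 + 7*x^2 - 6*x + 1) dx. Term by term:
    ∫_0^2 x^4 dx = 32/5;  ∫_0^2 6*x^3 dx = 24;  ∫_0^2 7*x^2 dx = 56/3;
    ∫_0^2 -6*x dx = -12;  ∫_0^2 1 dx = 2.
  Sum: 32/5 + 24 + 56/3 − 12 + 2 = 586/15.
  ∫_0^2 u'(x)^2 dx = ∫_0^2 (4*x^2 + 12*x + 9) dx. Term by term:
    ∫_0^2 4*x^2 dx = 32/3;  ∫_0^2 12*x dx = 24;  ∫_0^2 9 dx = 18.
  Sum: 32/3 + 24 + 18 = 158/3.
Adding: ||u||_{H^1}^2 = 586/15 + 158/3 = 1376/15.


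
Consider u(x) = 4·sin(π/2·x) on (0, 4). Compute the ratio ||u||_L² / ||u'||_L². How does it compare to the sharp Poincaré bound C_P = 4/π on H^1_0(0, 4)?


||u||_L² / ||u'||_L² = 2/π < C_P = 4/π.

u(x) = 4·sin(π/2·x), so u'(x) = 2*π*cos(π*x/2).
Writing u(x) = A·sin(kπx/L) with A = 4 and k = 2, use ∫_0^L sin²(kπx/L) dx = L/2 and ∫_0^L cos²(kπx/L) dx = L/2.
u² = 16·sin²(π/2·x) and (u')² = 4*π^2·cos²(π/2·x), and each of sin², cos² integrates to L/2 = 2 over (0, 4).
∫_0^4 u² dx = 32, so ||u||_L² = 4*sqrt(2).
∫_0^4 (u')² dx = 8*π^2, so ||u'||_L² = 2*sqrt(2)*π.
Ratio ||u||_L² / ||u'||_L² = 2/π.
Sharp Poincaré constant on H^1_0(0, 4) is C_P = L/π = 4/π, achieved by sin(π/4·x).
This is the k = 2 harmonic; the ratio L/(kπ) is strictly less than C_P = L/π, consistent with the sharp inequality ||u||_L² ≤ C_P ||u'||_L².


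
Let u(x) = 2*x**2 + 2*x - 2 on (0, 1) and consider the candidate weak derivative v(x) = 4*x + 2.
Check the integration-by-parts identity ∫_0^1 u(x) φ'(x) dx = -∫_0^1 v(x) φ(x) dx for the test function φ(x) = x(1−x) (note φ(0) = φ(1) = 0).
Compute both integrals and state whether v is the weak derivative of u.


LHS = -2/3, RHS = -2/3. Yes, v = u' weakly.

u(x) = 2*x**2 + 2*x - 2, classical derivative u'(x) = 4*x + 2.
φ(x) = x(1−x), so φ'(x) = 1 - 2*x.
Note φ(0) = φ(1) = 0, so the boundary term u·φ vanishes.
LHS = ∫_0^1 u(x) φ'(x) dx = ∫_0^1 (-4*x^3 - 2*x^2 + 6*x - 2) dx. Term by term:
  ∫_0^1 -4*x^3 dx = -1;  ∫_0^1 -2*x^2 dx = -2/3;  ∫_0^1 6*x dx = 3;
  ∫_0^1 -2 dx = -2.
Sum: -1 − 2/3 + 3 − 2 = -2/3.
So LHS = -2/3.
∫_0^1 v(x) φ(x) dx = ∫_0^1 (-4*x^3 + 2*x^2 + 2*x) dx. Term by term:
  ∫_0^1 -4*x^3 dx = -1;  ∫_0^1 2*x^2 dx = 2/3;  ∫_0^1 2*x dx = 1.
Sum: -1 + 2/3 + 1 = 2/3.
So RHS = -∫_0^1 v(x) φ(x) dx = -2/3.
LHS = RHS, so the identity holds for this test φ.
Moreover u is smooth here and v(x) = u'(x) = 4*x + 2 pointwise, so the identity holds for every test function. Hence v is the weak derivative of u.


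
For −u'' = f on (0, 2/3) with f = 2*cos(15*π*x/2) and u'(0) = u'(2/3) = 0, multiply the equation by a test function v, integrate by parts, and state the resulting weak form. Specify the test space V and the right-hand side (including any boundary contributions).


V = H^1(0, 2/3) (no boundary constraint on v; u is determined up to an additive constant); weak form: ∫_0^2/3 u'v' dx = ∫_0^2/3 (2*cos(15*π*x/2)) v dx for all v ∈ V.

Multiply both sides by a test function v and integrate from 0 to 2/3:
  ∫_0^2/3 −u''(x) v(x) dx = ∫_0^2/3 f(x) v(x) dx.
Integrate the LHS by parts once:
  ∫_0^2/3 −u'' v dx = −[u'(x) v(x)]_0^2/3 + ∫_0^2/3 u'(x) v'(x) dx.
Thus ∫_0^2/3 u'(x) v'(x) dx = ∫_0^2/3 f(x) v(x) dx + [u'(x) v(x)]_0^2/3.
Choose V so that boundary terms are either known or forced to vanish.
u has homogeneous Neumann: u'(0) = u'(2/3) = 0. So [u' v]_0^2/3 = 0·v(2/3) − 0·v(0) = 0 for any v; take V = H^1(0, 2/3).
Weak formulation: find u (satisfying any essential BC) such that ∫_0^2/3 u'(x) v'(x) dx = ∫_0^2/3 f v dx for all v ∈ V (homogeneous Neumann, so boundary terms vanish).
Substituting f(x) = 2*cos(15*π*x/2), the right-hand side is ∫_0^2/3 (2*cos(15*π*x/2)) v dx.
Compatibility check (pure Neumann): taking v ≡ 1 ∈ V gives 0 = ∫_0^2/3 f dx + (0) − (0), i.e. ∫_0^2/3 f dx must equal u'(0) − u'(2/3) = 0. Indeed ∫_0^2/3 (2*cos(15*π*x/2)) dx = 0, so the data are compatible. The solution is then unique only up to an additive constant (fix it e.g. by requiring ∫_0^2/3 u dx = 0).


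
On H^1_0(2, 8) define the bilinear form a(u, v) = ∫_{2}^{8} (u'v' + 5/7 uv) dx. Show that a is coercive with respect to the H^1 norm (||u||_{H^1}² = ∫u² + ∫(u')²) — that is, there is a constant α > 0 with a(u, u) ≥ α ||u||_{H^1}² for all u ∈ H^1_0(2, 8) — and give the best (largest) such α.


α = (π^2 + 180/7)/(π^2 + 36)

Coercivity of a(·,·) on H^1_0(2, 8) means a(u, u) ≥ α ||u||_{H^1}² for every u ∈ H^1_0.
The interval has length L = 6, and Poincaré/coercivity depend only on L. Here a(u, u) = ∫(u')² + (5/7)·∫u².
Here 0 < c = 5/7 < 1. The condition a(u,u) ≥ α||u||_{H^1}² reads (1−α)∫(u')² ≥ (α−c)∫u². Any admissible α is ≤ 1 (rapidly oscillating u have ∫u²/∫(u')² → 0), and α = 1 would force 0 ≥ (1−c)∫u², impossible since c < 1; so 1−α > 0. By the sharp Poincaré inequality on H^1_0 of an interval of length L, ∫(u')² ≥ (π/L)²∫u² with equality for the first sine mode sin(π(x−x₀)/L) (x₀ the left endpoint), so the inequality holds for all u iff (1−α)(π/L)² ≥ α − c, i.e. α ≤ ((π/L)² + c)/((π/L)² + 1) = (1 + c(L/π)²)/(1 + (L/π)²). With (π/L)² = π^2/36 and c = 5/7, the largest admissible constant is α = ((π/L)² + c)/((π/L)² + 1).
Simplifying, α = (π^2 + 180/7)/(π^2 + 36).


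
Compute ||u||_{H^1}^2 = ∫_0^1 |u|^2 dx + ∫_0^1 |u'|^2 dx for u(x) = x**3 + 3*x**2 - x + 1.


||u||_{H^1}^2 = 2066/105

The H^1 norm (squared) on an interval (0, L) is
  ||u||_{H^1}^2 = ∫_0^L u(x)^2 dx + ∫_0^L u'(x)^2 dx.
Compute u'(x) = 3*x**2 + 6*x - 1.
Then u(x)^2 = x**6 + 6*x**5 + 7*x**4 - 4*x**3 + 7*x**2 - 2*x + 1 and u'(x)^2 = 9*x**4 + 36*x**3 + 30*x**2 - 12*x + 1.
Integrate each monomial from 0 to 1 using ∫_0^1 c·x^n dx = c·1^(n+1)/(n+1):
  ∫_0^1 u(x)^2 dx = ∫_0^1 (x^6 + 6*x^5 + 7*x^4 - 4*x^3 + 7*x^2 - 2*x + 1) dx. Term by term:
    ∫_0^1 x^6 dx = 1/7;  ∫_0^1 6*x^5 dx = 1;  ∫_0^1 7*x^4 dx = 7/5;
    ∫_0^1 -4*x^3 dx = -1;  ∫_0^1 7*x^2 dx = 7/3;  ∫_0^1 -2*x dx = -1;
    ∫_0^1 1 dx = 1.
  Sum: 1/7 + 1 + 7/5 − 1 + 7/3 − 1 + 1 = 407/105.
  ∫_0^1 u'(x)^2 dx = ∫_0^1 (9*x^4 + 36*x^3 + 30*x^2 - 12*x + 1) dx. Term by term:
    ∫_0^1 9*x^4 dx = 9/5;  ∫_0^1 36*x^3 dx = 9;  ∫_0^1 30*x^2 dx = 10;
    ∫_0^1 -12*x dx = -6;  ∫_0^1 1 dx = 1.
  Sum: 9/5 + 9 + 10 − 6 + 1 = 79/5.
Adding: ||u||_{H^1}^2 = 407/105 + 79/5 = 2066/105.


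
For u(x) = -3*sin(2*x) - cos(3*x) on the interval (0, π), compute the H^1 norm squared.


||u||_{H^1(0,π)}^2 = -48 + 55*π/2

u'(x) = 3*sin(3*x) - 6*cos(2*x).
Expand u² and (u')² and integrate term by term on (0, π), using: for integers n ≥ 1, ∫_0^π sin²(nx) dx = ∫_0^π cos²(nx) dx = π/2; for n ≠ n', ∫_0^π sin(nx)sin(n'x) dx = ∫_0^π cos(nx)cos(n'x) dx = 0; and by product-to-sum, ∫_0^π sin(nx)cos(n'x) dx = ½∫_0^π [sin((n+n')x) + sin((n−n')x)] dx, which is 0 when n+n' is even and 2n/(n²−n'²) when n+n' is odd (it need not vanish on (0, π)).
  u² squared terms: (-1)²·∫cos(3x)² dx = 1·π/2 = π/2;  (-3)²·∫sin(2x)² dx = 9·π/2 = 9*π/2.
  u² cross terms: 2·(-1)·(-3)·∫cos(3x)·sin(2x) dx = 6·(-4/5) = -24/5.
  So ∫_0^π u² dx = π/2 + 9*π/2 − 24/5 = -24/5 + 5*π.
  (u')² squared terms: (-6)²·∫cos(2x)² dx = 36·π/2 = 18*π;  (3)²·∫sin(3x)² dx = 9·π/2 = 9*π/2.
  (u')² cross terms: 2·(-6)·(3)·∫cos(2x)·sin(3x) dx = -36·(6/5) = -216/5.
  So ∫_0^π (u')² dx = 18*π + 9*π/2 − 216/5 = -216/5 + 45*π/2.
||u||_{H^1}^2 = (-24/5 + 5*π) + (-216/5 + 45*π/2) = -48 + 55*π/2.


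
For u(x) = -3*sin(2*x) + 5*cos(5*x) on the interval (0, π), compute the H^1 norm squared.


||u||_{H^1(0,π)}^2 = 1040/7 + 695*π/2

u'(x) = -25*sin(5*x) - 6*cos(2*x).
Expand u² and (u')² and integrate term by term on (0, π), using: for integers n ≥ 1, ∫_0^π sin²(nx) dx = ∫_0^π cos²(nx) dx = π/2; for n ≠ n', ∫_0^π sin(nx)sin(n'x) dx = ∫_0^π cos(nx)cos(n'x) dx = 0; and by product-to-sum, ∫_0^π sin(nx)cos(n'x) dx = ½∫_0^π [sin((n+n')x) + sin((n−n')x)] dx, which is 0 when n+n' is even and 2n/(n²−n'²) when n+n' is odd (it need not vanish on (0, π)).
  u² squared terms: (-3)²·∫sin(2x)² dx = 9·π/2 = 9*π/2;  (5)²·∫cos(5x)² dx = 25·π/2 = 25*π/2.
  u² cross terms: 2·(-3)·(5)·∫sin(2x)·cos(5x) dx = -30·(-4/21) = 40/7.
  So ∫_0^π u² dx = 9*π/2 + 25*π/2 + 40/7 = 40/7 + 17*π.
  (u')² squared terms: (-25)²·∫sin(5x)² dx = 625·π/2 = 625*π/2;  (-6)²·∫cos(2x)² dx = 36·π/2 = 18*π.
  (u')² cross terms: 2·(-25)·(-6)·∫sin(5x)·cos(2x) dx = 300·(10/21) = 1000/7.
  So ∫_0^π (u')² dx = 625*π/2 + 18*π + 1000/7 = 1000/7 + 661*π/2.
||u||_{H^1}^2 = (40/7 + 17*π) + (1000/7 + 661*π/2) = 1040/7 + 695*π/2.


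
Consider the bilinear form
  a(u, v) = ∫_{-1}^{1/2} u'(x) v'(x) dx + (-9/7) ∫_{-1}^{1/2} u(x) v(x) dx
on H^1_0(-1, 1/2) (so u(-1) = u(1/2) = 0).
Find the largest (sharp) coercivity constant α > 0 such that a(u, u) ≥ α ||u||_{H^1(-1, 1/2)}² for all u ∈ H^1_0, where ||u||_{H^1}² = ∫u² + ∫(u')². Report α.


α = (-81 + 28*π^2)/(7*(9 + 4*π^2))

Coercivity of a(·,·) on H^1_0(-1, 1/2) means a(u, u) ≥ α ||u||_{H^1}² for every u ∈ H^1_0.
The interval has length L = 3/2, and Poincaré/coercivity depend only on L. Here a(u, u) = ∫(u')² + (-9/7)·∫u².
Here c = -9/7 < 0 with |c| < (π/L)² = 4*π^2/9, so coercivity still holds. The condition a(u,u) ≥ α||u||_{H^1}² reads (1−α)∫(u')² ≥ (α−c)∫u². Any admissible α is ≤ 1 (rapidly oscillating u have ∫u²/∫(u')² → 0), and α = 1 would force 0 ≥ (1−c)∫u², impossible since c < 1; so 1−α > 0. By the sharp Poincaré inequality on H^1_0 of an interval of length L, ∫(u')² ≥ (π/L)²∫u² with equality for the first sine mode sin(π(x−x₀)/L) (x₀ the left endpoint), so the inequality holds for all u iff (1−α)(π/L)² ≥ α − c, i.e. α ≤ ((π/L)² + c)/((π/L)² + 1) = (1 + c(L/π)²)/(1 + (L/π)²). (Direct route, valid since c ≤ 0: Poincaré gives c∫u² ≥ c(L/π)²∫(u')², so a(u,u) ≥ (1 + c(L/π)²)∫(u')², while ||u||_{H^1}² ≤ (1 + (L/π)²)∫(u')²; dividing yields the same α.) With (π/L)² = 4*π^2/9 and c = -9/7, the largest admissible constant is α = ((π/L)² + c)/((π/L)² + 1).
Simplifying, α = (-81 + 28*π^2)/(7*(9 + 4*π^2)).


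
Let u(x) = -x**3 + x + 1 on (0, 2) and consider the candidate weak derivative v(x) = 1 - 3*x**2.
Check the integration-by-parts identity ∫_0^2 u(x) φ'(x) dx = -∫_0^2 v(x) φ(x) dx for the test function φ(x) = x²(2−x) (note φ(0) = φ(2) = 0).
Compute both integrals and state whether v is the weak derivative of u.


LHS = 76/15, RHS = 76/15. Yes, v = u' weakly.

u(x) = -x**3 + x + 1, classical derivative u'(x) = 1 - 3*x**2.
φ(x) = x²(2−x), so φ'(x) = x*(4 - 3*x).
Note φ(0) = φ(2) = 0, so the boundary term u·φ vanishes.
LHS = ∫_0^2 u(x) φ'(x) dx = ∫_0^2 (3*x^5 - 4*x^4 - 3*x^3 + x^2 + 4*x) dx. Term by term:
  ∫_0^2 3*x^5 dx = 32;  ∫_0^2 -4*x^4 dx = -128/5;  ∫_0^2 -3*x^3 dx = -12;
  ∫_0^2 x^2 dx = 8/3;  ∫_0^2 4*x dx = 8.
Sum: 32 − 128/5 − 12 + 8/3 + 8 = 76/15.
So LHS = 76/15.
∫_0^2 v(x) φ(x) dx = ∫_0^2 (3*x^5 - 6*x^4 - x^3 + 2*x^2) dx. Term by term:
  ∫_0^2 3*x^5 dx = 32;  ∫_0^2 -6*x^4 dx = -192/5;  ∫_0^2 -x^3 dx = -4;
  ∫_0^2 2*x^2 dx = 16/3.
Sum: 32 − 192/5 − 4 + 16/3 = -76/15.
So RHS = -∫_0^2 v(x) φ(x) dx = 76/15.
LHS = RHS, so the identity holds for this test φ.
Moreover u is smooth here and v(x) = u'(x) = 1 - 3*x**2 pointwise, so the identity holds for every test function. Hence v is the weak derivative of u.


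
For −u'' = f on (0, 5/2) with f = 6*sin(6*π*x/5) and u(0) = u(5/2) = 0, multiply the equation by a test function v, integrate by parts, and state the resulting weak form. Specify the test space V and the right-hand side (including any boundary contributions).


V = H^1_0(0, 5/2) (so v(0) = v(5/2) = 0); weak form: ∫_0^5/2 u'v' dx = ∫_0^5/2 (6*sin(6*π*x/5)) v dx for all v ∈ V.

Multiply both sides by a test function v and integrate from 0 to 5/2:
  ∫_0^5/2 −u''(x) v(x) dx = ∫_0^5/2 f(x) v(x) dx.
Integrate the LHS by parts once:
  ∫_0^5/2 −u'' v dx = −[u'(x) v(x)]_0^5/2 + ∫_0^5/2 u'(x) v'(x) dx.
Thus ∫_0^5/2 u'(x) v'(x) dx = ∫_0^5/2 f(x) v(x) dx + [u'(x) v(x)]_0^5/2.
Choose V so that boundary terms are either known or forced to vanish.
u is Dirichlet: u(0) = u(5/2) = 0. Let V = H^1_0(0, 5/2); then v(0) = v(5/2) = 0, and [u' v]_0^5/2 = 0.
Weak formulation: find u (satisfying any essential BC) such that ∫_0^5/2 u'(x) v'(x) dx = ∫_0^5/2 f v dx for all v ∈ V.
Substituting f(x) = 6*sin(6*π*x/5), the right-hand side is ∫_0^5/2 (6*sin(6*π*x/5)) v dx.


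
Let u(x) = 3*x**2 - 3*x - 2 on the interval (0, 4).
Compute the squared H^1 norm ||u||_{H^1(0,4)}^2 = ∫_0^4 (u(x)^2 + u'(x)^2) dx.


||u||_{H^1}^2 = 6276/5

The H^1 norm (squared) on an interval (0, L) is
  ||u||_{H^1}^2 = ∫_0^L u(x)^2 dx + ∫_0^L u'(x)^2 dx.
Compute u'(x) = 6*x - 3.
Then u(x)^2 = 9*x**4 - 18*x**3 - 3*x**2 + 12*x + 4 and u'(x)^2 = 36*x**2 - 36*x + 9.
Integrate each monomial from 0 to 4 using ∫_0^4 c·x^n dx = c·4^(n+1)/(n+1):
  ∫_0^4 u(x)^2 dx = ∫_0^4 (9*x^4 - 18*x^3 - 3*x^2 + 12*x + 4) dx. Term by term:
    ∫_0^4 9*x^4 dx = 9216/5;  ∫_0^4 -18*x^3 dx = -1152;  ∫_0^4 -3*x^2 dx = -64;
    ∫_0^4 12*x dx = 96;  ∫_0^4 4 dx = 16.
  Sum: 9216/5 − 1152 − 64 + 96 + 16 = 3696/5.
  ∫_0^4 u'(x)^2 dx = ∫_0^4 (36*x^2 - 36*x + 9) dx. Term by term:
    ∫_0^4 36*x^2 dx = 768;  ∫_0^4 -36*x dx = -288;  ∫_0^4 9 dx = 36.
  Sum: 768 − 288 + 36 = 516.
Adding: ||u||_{H^1}^2 = 3696/5 + 516 = 6276/5.


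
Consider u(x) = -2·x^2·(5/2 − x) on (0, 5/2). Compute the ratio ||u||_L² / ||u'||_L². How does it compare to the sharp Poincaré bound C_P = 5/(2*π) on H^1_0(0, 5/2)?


||u||_L² / ||u'||_L² = 5*sqrt(14)/28 < C_P = 5/(2*π).

u(x) = -2·x^2·(5/2 − x), so u'(x) = 2*x*(3*x - 5).
u(x) = -2·x^2·(5/2 − x) vanishes at x = 0 and x = 5/2, so u ∈ H^1_0(0, 5/2). Differentiate via the product rule and integrate the resulting polynomials term by term.
  ∫_0^5/2 u² dx = ∫_0^5/2 (4*x^6 - 20*x^5 + 25*x^4) dx. Term by term:
    ∫_0^5/2 4*x^6 dx = 78125/224;  ∫_0^5/2 -20*x^5 dx = -78125/96;  ∫_0^5/2 25*x^4 dx = 15625/32.
  Sum: 78125/224 − 78125/96 + 15625/32 = 15625/672.
  ∫_0^5/2 (u')² dx = ∫_0^5/2 (36*x^4 - 120*x^3 + 100*x^2) dx. Term by term:
    ∫_0^5/2 36*x^4 dx = 5625/8;  ∫_0^5/2 -120*x^3 dx = -9375/8;  ∫_0^5/2 100*x^2 dx = 3125/6.
  Sum: 5625/8 − 9375/8 + 3125/6 = 625/12.
∫_0^5/2 u² dx = 15625/672, so ||u||_L² = 125*sqrt(42)/168.
∫_0^5/2 (u')² dx = 625/12, so ||u'||_L² = 25*sqrt(3)/6.
Ratio ||u||_L² / ||u'||_L² = 5*sqrt(14)/28.
Sharp Poincaré constant on H^1_0(0, 5/2) is C_P = L/π = 5/(2*π), achieved by sin(2*π/5·x).
A polynomial bump cannot attain the sharp Poincaré constant (only the first sine eigenfunction does), so the ratio is strictly less than C_P, consistent with ||u||_L² ≤ C_P ||u'||_L².


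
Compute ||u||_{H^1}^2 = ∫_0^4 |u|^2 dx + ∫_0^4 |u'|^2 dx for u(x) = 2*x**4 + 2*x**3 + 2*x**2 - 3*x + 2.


||u||_{H^1}^2 = 27887404/63

The H^1 norm (squared) on an interval (0, L) is
  ||u||_{H^1}^2 = ∫_0^L u(x)^2 dx + ∫_0^L u'(x)^2 dx.
Compute u'(x) = 8*x**3 + 6*x**2 + 4*x - 3.
Then u(x)^2 = 4*x**8 + 8*x**7 + 12*x**6 - 4*x**5 - 4*x**3 + 17*x**2 - 12*x + 4 and u'(x)^2 = 64*x**6 + 96*x**5 + 100*x**4 - 20*x**2 - 24*x + 9.
Integrate each monomial from 0 to 4 using ∫_0^4 c·x^n dx = c·4^(n+1)/(n+1):
  ∫_0^4 u(x)^2 dx = ∫_0^4 (4*x^8 + 8*x^7 + 12*x^6 - 4*x^5 - 4*x^3 + 17*x^2 - 12*x + 4) dx. Term by term:
    ∫_0^4 4*x^8 dx = 1048576/9;  ∫_0^4 8*x^7 dx = 65536;  ∫_0^4 12*x^6 dx = 196608/7;
    ∫_0^4 -4*x^5 dx = -8192/3;  ∫_0^4 -4*x^3 dx = -256;  ∫_0^4 17*x^2 dx = 1088/3;
    ∫_0^4 -12*x dx = -96;  ∫_0^4 4 dx = 16.
  Sum: 1048576/9 + 65536 + 196608/7 − 8192/3 − 256 + 1088/3 − 96 + 16 = 13067920/63.
  ∫_0^4 u'(x)^2 dx = ∫_0^4 (64*x^6 + 96*x^5 + 100*x^4 - 20*x^2 - 24*x + 9) dx. Term by term:
    ∫_0^4 64*x^6 dx = 1048576/7;  ∫_0^4 96*x^5 dx = 65536;  ∫_0^4 100*x^4 dx = 20480;
    ∫_0^4 -20*x^2 dx = -1280/3;  ∫_0^4 -24*x dx = -192;  ∫_0^4 9 dx = 36.
  Sum: 1048576/7 + 65536 + 20480 − 1280/3 − 192 + 36 = 4939828/21.
Adding: ||u||_{H^1}^2 = 13067920/63 + 4939828/21 = 27887404/63.


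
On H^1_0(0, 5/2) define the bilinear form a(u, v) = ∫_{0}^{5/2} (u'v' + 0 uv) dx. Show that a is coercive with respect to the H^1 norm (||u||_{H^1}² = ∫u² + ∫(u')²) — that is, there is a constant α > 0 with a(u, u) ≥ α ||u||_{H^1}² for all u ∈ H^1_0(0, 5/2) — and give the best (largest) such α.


α = 4*π^2/(25 + 4*π^2)

Coercivity of a(·,·) on H^1_0(0, 5/2) means a(u, u) ≥ α ||u||_{H^1}² for every u ∈ H^1_0.
The interval has length L = 5/2, and Poincaré/coercivity depend only on L. Here a(u, u) = ∫(u')² + (0)·∫u².
Here c = 0, so a(u,u) = ∫(u')² alone. The condition a(u,u) ≥ α||u||_{H^1}² reads (1−α)∫(u')² ≥ (α−c)∫u². Any admissible α is ≤ 1 (rapidly oscillating u have ∫u²/∫(u')² → 0), and α = 1 would force 0 ≥ (1−c)∫u², impossible since c < 1; so 1−α > 0. By the sharp Poincaré inequality on H^1_0 of an interval of length L, ∫(u')² ≥ (π/L)²∫u² with equality for the first sine mode sin(π(x−x₀)/L) (x₀ the left endpoint), so the inequality holds for all u iff (1−α)(π/L)² ≥ α − c, i.e. α ≤ ((π/L)² + c)/((π/L)² + 1) = (1 + c(L/π)²)/(1 + (L/π)²). (Direct route, valid since c ≤ 0: Poincaré gives c∫u² ≥ c(L/π)²∫(u')², so a(u,u) ≥ (1 + c(L/π)²)∫(u')², while ||u||_{H^1}² ≤ (1 + (L/π)²)∫(u')²; dividing yields the same α.) With (π/L)² = 4*π^2/25 and c = 0, the largest admissible constant is α = ((π/L)² + c)/((π/L)² + 1).
Simplifying, α = 4*π^2/(25 + 4*π^2).


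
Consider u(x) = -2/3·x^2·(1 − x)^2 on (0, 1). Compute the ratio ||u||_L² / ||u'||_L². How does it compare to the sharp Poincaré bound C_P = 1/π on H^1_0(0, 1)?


||u||_L² / ||u'||_L² = sqrt(3)/6 < C_P = 1/π.

u(x) = -2/3·x^2·(1 − x)^2, so u'(x) = 4*x*(x*(1 - x) - (x - 1)^2)/3.
u(x) = -2/3·x^2·(1 − x)^2 vanishes at x = 0 and x = 1, so u ∈ H^1_0(0, 1). Differentiate via the product rule and integrate the resulting polynomials term by term.
  ∫_0^1 u² dx = ∫_0^1 (4*x^8/9 - 16*x^7/9 + 8*x^6/3 - 16*x^5/9 + 4*x^4/9) dx. Term by term:
    ∫_0^1 4*x^8/9 dx = 4/81;  ∫_0^1 -16*x^7/9 dx = -2/9;  ∫_0^1 8*x^6/3 dx = 8/21;
    ∫_0^1 -16*x^5/9 dx = -8/27;  ∫_0^1 4*x^4/9 dx = 4/45.
  Sum: 4/81 − 2/9 + 8/21 − 8/27 + 4/45 = 2/2835.
  ∫_0^1 (u')² dx = ∫_0^1 (64*x^6/9 - 64*x^5/3 + 208*x^4/9 - 32*x^3/3 + 16*x^2/9) dx. Term by term:
    ∫_0^1 64*x^6/9 dx = 64/63;  ∫_0^1 -64*x^5/3 dx = -32/9;  ∫_0^1 208*x^4/9 dx = 208/45;
    ∫_0^1 -32*x^3/3 dx = -8/3;  ∫_0^1 16*x^2/9 dx = 16/27.
  Sum: 64/63 − 32/9 + 208/45 − 8/3 + 16/27 = 8/945.
∫_0^1 u² dx = 2/2835, so ||u||_L² = sqrt(70)/315.
∫_0^1 (u')² dx = 8/945, so ||u'||_L² = 2*sqrt(210)/315.
Ratio ||u||_L² / ||u'||_L² = sqrt(3)/6.
Sharp Poincaré constant on H^1_0(0, 1) is C_P = L/π = 1/π, achieved by sin(π·x).
A polynomial bump cannot attain the sharp Poincaré constant (only the first sine eigenfunction does), so the ratio is strictly less than C_P, consistent with ||u||_L² ≤ C_P ||u'||_L².


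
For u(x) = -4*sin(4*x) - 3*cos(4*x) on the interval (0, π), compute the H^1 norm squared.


||u||_{H^1(0,π)}^2 = 425*π/2

u'(x) = 12*sin(4*x) - 16*cos(4*x).
Expand u² and (u')² and integrate term by term on (0, π), using: for integers n ≥ 1, ∫_0^π sin²(nx) dx = ∫_0^π cos²(nx) dx = π/2; for n ≠ n', ∫_0^π sin(nx)sin(n'x) dx = ∫_0^π cos(nx)cos(n'x) dx = 0; and by product-to-sum, ∫_0^π sin(nx)cos(n'x) dx = ½∫_0^π [sin((n+n')x) + sin((n−n')x)] dx, which is 0 when n+n' is even and 2n/(n²−n'²) when n+n' is odd (it need not vanish on (0, π)).
  u² squared terms: (-4)²·∫sin(4x)² dx = 16·π/2 = 8*π;  (-3)²·∫cos(4x)² dx = 9·π/2 = 9*π/2.
  u² cross terms: 2·(-4)·(-3)·∫sin(4x)·cos(4x) dx = 24·(0) = 0.
  So ∫_0^π u² dx = 8*π + 9*π/2 + 0 = 25*π/2.
  (u')² squared terms: (-16)²·∫cos(4x)² dx = 256·π/2 = 128*π;  (12)²·∫sin(4x)² dx = 144·π/2 = 72*π.
  (u')² cross terms: 2·(-16)·(12)·∫cos(4x)·sin(4x) dx = -384·(0) = 0.
  So ∫_0^π (u')² dx = 128*π + 72*π + 0 = 200*π.
||u||_{H^1}^2 = (25*π/2) + (200*π) = 425*π/2.


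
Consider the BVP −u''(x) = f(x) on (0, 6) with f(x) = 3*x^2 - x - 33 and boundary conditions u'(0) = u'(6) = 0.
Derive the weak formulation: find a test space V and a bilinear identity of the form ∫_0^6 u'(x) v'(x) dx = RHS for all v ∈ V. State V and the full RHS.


V = H^1(0, 6) (no boundary constraint on v; u is determined up to an additive constant); weak form: ∫_0^6 u'v' dx = ∫_0^6 (3*x^2 - x - 33) v dx for all v ∈ V.

Multiply both sides by a test function v and integrate from 0 to 6:
  ∫_0^6 −u''(x) v(x) dx = ∫_0^6 f(x) v(x) dx.
Integrate the LHS by parts once:
  ∫_0^6 −u'' v dx = −[u'(x) v(x)]_0^6 + ∫_0^6 u'(x) v'(x) dx.
Thus ∫_0^6 u'(x) v'(x) dx = ∫_0^6 f(x) v(x) dx + [u'(x) v(x)]_0^6.
Choose V so that boundary terms are either known or forced to vanish.
u has homogeneous Neumann: u'(0) = u'(6) = 0. So [u' v]_0^6 = 0·v(6) − 0·v(0) = 0 for any v; take V = H^1(0, 6).
Weak formulation: find u (satisfying any essential BC) such that ∫_0^6 u'(x) v'(x) dx = ∫_0^6 f v dx for all v ∈ V (homogeneous Neumann, so boundary terms vanish).
Substituting f(x) = 3*x^2 - x - 33, the right-hand side is ∫_0^6 (3*x^2 - x - 33) v dx.
Compatibility check (pure Neumann): taking v ≡ 1 ∈ V gives 0 = ∫_0^6 f dx + (0) − (0), i.e. ∫_0^6 f dx must equal u'(0) − u'(6) = 0. Indeed ∫_0^6 (3*x^2 - x - 33) dx = 0, so the data are compatible. The solution is then unique only up to an additive constant (fix it e.g. by requiring ∫_0^6 u dx = 0).


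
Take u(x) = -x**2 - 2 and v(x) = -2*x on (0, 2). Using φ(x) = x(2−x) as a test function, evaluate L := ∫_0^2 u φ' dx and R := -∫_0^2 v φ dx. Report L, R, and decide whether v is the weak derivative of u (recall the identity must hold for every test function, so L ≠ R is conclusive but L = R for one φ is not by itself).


LHS = 8/3, RHS = 8/3. Yes, v = u' weakly.

u(x) = -x**2 - 2, classical derivative u'(x) = -2*x.
φ(x) = x(2−x), so φ'(x) = 2 - 2*x.
Note φ(0) = φ(2) = 0, so the boundary term u·φ vanishes.
LHS = ∫_0^2 u(x) φ'(x) dx = ∫_0^2 (2*x^3 - 2*x^2 + 4*x - 4) dx. Term by term:
  ∫_0^2 2*x^3 dx = 8;  ∫_0^2 -2*x^2 dx = -16/3;  ∫_0^2 4*x dx = 8;
  ∫_0^2 -4 dx = -8.
Sum: 8 − 16/3 + 8 − 8 = 8/3.
So LHS = 8/3.
∫_0^2 v(x) φ(x) dx = ∫_0^2 (2*x^3 - 4*x^2) dx. Term by term:
  ∫_0^2 2*x^3 dx = 8;  ∫_0^2 -4*x^2 dx = -32/3.
Sum: 8 − 32/3 = -8/3.
So RHS = -∫_0^2 v(x) φ(x) dx = 8/3.
LHS = RHS, so the identity holds for this test φ.
Moreover u is smooth here and v(x) = u'(x) = -2*x pointwise, so the identity holds for every test function. Hence v is the weak derivative of u.


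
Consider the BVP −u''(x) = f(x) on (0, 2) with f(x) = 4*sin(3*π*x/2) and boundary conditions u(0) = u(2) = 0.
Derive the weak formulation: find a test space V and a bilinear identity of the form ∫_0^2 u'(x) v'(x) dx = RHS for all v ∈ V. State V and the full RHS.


V = H^1_0(0, 2) (so v(0) = v(2) = 0); weak form: ∫_0^2 u'v' dx = ∫_0^2 (4*sin(3*π*x/2)) v dx for all v ∈ V.

Multiply both sides by a test function v and integrate from 0 to 2:
  ∫_0^2 −u''(x) v(x) dx = ∫_0^2 f(x) v(x) dx.
Integrate the LHS by parts once:
  ∫_0^2 −u'' v dx = −[u'(x) v(x)]_0^2 + ∫_0^2 u'(x) v'(x) dx.
Thus ∫_0^2 u'(x) v'(x) dx = ∫_0^2 f(x) v(x) dx + [u'(x) v(x)]_0^2.
Choose V so that boundary terms are either known or forced to vanish.
u is Dirichlet: u(0) = u(2) = 0. Let V = H^1_0(0, 2); then v(0) = v(2) = 0, and [u' v]_0^2 = 0.
Weak formulation: find u (satisfying any essential BC) such that ∫_0^2 u'(x) v'(x) dx = ∫_0^2 f v dx for all v ∈ V.
Substituting f(x) = 4*sin(3*π*x/2), the right-hand side is ∫_0^2 (4*sin(3*π*x/2)) v dx.


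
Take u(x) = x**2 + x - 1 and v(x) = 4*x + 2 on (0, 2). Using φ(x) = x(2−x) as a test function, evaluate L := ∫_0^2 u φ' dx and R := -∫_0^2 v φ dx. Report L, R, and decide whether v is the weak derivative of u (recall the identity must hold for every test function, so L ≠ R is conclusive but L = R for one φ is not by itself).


LHS = -4, RHS = -8. No, v is not the weak derivative of u.

u(x) = x**2 + x - 1, classical derivative u'(x) = 2*x + 1.
φ(x) = x(2−x), so φ'(x) = 2 - 2*x.
Note φ(0) = φ(2) = 0, so the boundary term u·φ vanishes.
LHS = ∫_0^2 u(x) φ'(x) dx = ∫_0^2 (-2*x^3 + 4*x - 2) dx. Term by term:
  ∫_0^2 -2*x^3 dx = -8;  ∫_0^2 4*x dx = 8;  ∫_0^2 -2 dx = -4.
Sum: -8 + 8 − 4 = -4.
So LHS = -4.
∫_0^2 v(x) φ(x) dx = ∫_0^2 (-4*x^3 + 6*x^2 + 4*x) dx. Term by term:
  ∫_0^2 -4*x^3 dx = -16;  ∫_0^2 6*x^2 dx = 16;  ∫_0^2 4*x dx = 8.
Sum: -16 + 16 + 8 = 8.
So RHS = -∫_0^2 v(x) φ(x) dx = -8.
LHS − RHS = 4 ≠ 0, so the identity fails.
(For a valid weak derivative the identity must hold for EVERY test function, in particular this one. The failure shows v is NOT the weak derivative of u.)
Correct weak derivative would be u'(x) = 2*x + 1.
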